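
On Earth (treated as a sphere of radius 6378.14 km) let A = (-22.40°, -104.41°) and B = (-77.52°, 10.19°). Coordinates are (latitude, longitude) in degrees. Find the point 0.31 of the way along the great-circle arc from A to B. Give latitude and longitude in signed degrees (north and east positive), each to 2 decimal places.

-44.48°, -98.04°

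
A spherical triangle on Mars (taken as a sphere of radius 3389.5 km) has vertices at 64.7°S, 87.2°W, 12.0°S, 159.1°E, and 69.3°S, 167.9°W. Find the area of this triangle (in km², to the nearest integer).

Side lengths (central angles): a = 1.0650, b = 0.5153, c = 1.5508 rad; semiperimeter s = 1.5656.
By l'Huilier's theorem, tan(E/4) = √[tan(s/2) tan((s−a)/2) tan((s−b)/2) tan((s−c)/2)], giving spherical excess E = 0.1319 rad.
Area = E·R² = 0.1319 × (3389.5)² ≈ 1515216 km².

1515216 km²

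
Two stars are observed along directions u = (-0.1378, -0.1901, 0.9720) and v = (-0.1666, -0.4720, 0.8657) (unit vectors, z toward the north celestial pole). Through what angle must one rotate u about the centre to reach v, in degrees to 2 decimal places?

u·v = 0.9541; |u| = 1.0000, |v| = 1.0000.
cos θ = (u·v)/(|u||v|) = 0.9542, so θ = 17.41°.

17.41°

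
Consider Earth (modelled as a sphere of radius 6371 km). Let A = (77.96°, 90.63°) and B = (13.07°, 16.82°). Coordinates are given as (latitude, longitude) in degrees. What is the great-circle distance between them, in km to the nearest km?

With latitudes φ₁ = 77.960°, φ₂ = 13.070° and longitude difference Δλ = -73.810°:
cos c = sin φ₁ sin φ₂ + cos φ₁ cos φ₂ cos Δλ = (0.9780)(0.2261) + (0.2086)(0.9741)(0.2788) = 0.27782,
so c = arccos(0.27782) = 1.28927 rad.
Distance = R·c = 6371 × 1.2893 ≈ 8214 km.

8214 km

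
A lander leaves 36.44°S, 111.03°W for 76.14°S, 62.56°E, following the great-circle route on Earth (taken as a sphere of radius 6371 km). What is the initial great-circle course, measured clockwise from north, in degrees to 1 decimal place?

With φ₁ = -0.6360, φ₂ = -1.3289, Δλ = 3.0297 rad, the forward-azimuth formula gives
θ = atan2( sin Δλ cos φ₂ , cos φ₁ sin φ₂ − sin φ₁ cos φ₂ cos Δλ ) = atan2(0.0267, -0.9225) = 178.34°.
So the initial bearing is 178.3°.

178.3°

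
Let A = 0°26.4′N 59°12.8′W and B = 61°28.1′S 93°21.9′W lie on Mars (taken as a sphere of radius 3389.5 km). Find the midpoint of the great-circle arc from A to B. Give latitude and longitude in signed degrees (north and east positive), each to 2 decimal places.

The central angle between A and B is δ = 1.1718 rad.
With f = 0.5, the slerp weights are sin((1−f)δ)/sin δ = 0.6001 and sin(fδ)/sin δ = 0.6001.
Weighted sum of the unit vectors: (0.6001)·(0.5118,-0.8591,0.0077) + (0.6001)·(-0.0280,-0.4768,-0.8786) = (0.2903, -0.8016, -0.5226).
Converting back: φ = atan2(z, √(x²+y²)) = -31.51°, λ = atan2(y, x) = -70.09°.

-31.51°, -70.09°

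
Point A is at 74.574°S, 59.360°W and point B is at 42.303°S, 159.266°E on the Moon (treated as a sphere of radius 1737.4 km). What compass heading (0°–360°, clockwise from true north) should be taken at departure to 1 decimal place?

With φ₁ = -1.3016, φ₂ = -0.7383, Δλ = -2.4674 rad, the forward-azimuth formula gives
θ = atan2( sin Δλ cos φ₂ , cos φ₁ sin φ₂ − sin φ₁ cos φ₂ cos Δλ ) = atan2(-0.4617, -0.7360) = -147.90°.
Adding 360° brings this into [0°, 360°): 212.1°.

212.1°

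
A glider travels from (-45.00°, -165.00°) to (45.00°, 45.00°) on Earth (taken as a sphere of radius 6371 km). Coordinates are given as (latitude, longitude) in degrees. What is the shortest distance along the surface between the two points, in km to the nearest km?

17670 km

Let φ₁ = -0.7854 rad, φ₂ = 0.7854 rad, and Δλ = -2.6180 rad.
cos c = sin φ₁ sin φ₂ + cos φ₁ cos φ₂ cos Δλ = (-0.7071)(0.7071) + (0.7071)(0.7071)(-0.8660) = -0.93301,
so c = arccos(-0.93301) = 2.77349 rad.
Distance = R·c = 6371 × 2.7735 ≈ 17670 km.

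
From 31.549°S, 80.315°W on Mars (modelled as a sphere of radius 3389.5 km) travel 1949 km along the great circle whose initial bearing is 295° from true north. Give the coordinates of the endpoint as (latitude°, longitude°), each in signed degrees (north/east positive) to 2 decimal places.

-14.08°, -110.86°

Angular distance δ = d/R = 1949/3389.5 = 0.57501 rad; initial bearing θ = 5.1487 rad.
sin φ₂ = sin φ₁ cos δ + cos φ₁ sin δ cos θ = (-0.5232)(0.8392) + (0.8522)(0.5438)(0.4226) = -0.2432, so φ₂ = -14.08°.
Δλ = atan2(sin θ sin δ cos φ₁, cos δ − sin φ₁ sin φ₂) = atan2(-0.4200, 0.7119) = -30.541°.
λ₂ = -80.315° − 30.541° = -110.86°.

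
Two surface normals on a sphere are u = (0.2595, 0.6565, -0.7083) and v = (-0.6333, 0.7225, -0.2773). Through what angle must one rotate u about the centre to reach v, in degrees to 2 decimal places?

u·v = 0.5064; |u| = 1.0000, |v| = 1.0000.
cos θ = (u·v)/(|u||v|) = 0.5064, so θ = 59.58°.

59.58°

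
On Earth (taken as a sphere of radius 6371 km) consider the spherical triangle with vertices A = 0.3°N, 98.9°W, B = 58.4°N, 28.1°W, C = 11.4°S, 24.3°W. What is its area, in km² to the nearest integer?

38091519 km²

Side lengths (central angles): a = 1.2194, b = 1.3085, c = 1.3931 rad; semiperimeter s = 1.9605.
By l'Huilier's theorem, tan(E/4) = √[tan(s/2) tan((s−a)/2) tan((s−b)/2) tan((s−c)/2)], giving spherical excess E = 0.9385 rad.
Area = E·R² = 0.9385 × (6371)² ≈ 38091519 km².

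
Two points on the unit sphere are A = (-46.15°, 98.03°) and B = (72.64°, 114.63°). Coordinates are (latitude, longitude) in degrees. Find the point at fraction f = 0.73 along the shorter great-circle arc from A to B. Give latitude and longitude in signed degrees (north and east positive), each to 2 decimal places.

40.73°, 105.44°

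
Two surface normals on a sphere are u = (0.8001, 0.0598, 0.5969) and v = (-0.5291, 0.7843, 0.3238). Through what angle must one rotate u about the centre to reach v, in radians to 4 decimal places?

1.7550 rad

u·v = -0.1832; |u| = 1.0000, |v| = 1.0000.
cos θ = (u·v)/(|u||v|) = -0.1832, so θ = 1.7550 rad.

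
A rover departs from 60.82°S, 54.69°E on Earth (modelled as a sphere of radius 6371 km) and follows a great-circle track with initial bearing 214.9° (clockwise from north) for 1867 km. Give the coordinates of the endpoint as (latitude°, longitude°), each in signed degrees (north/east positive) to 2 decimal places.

Angular distance δ = d/R = 1867/6371 = 0.29305 rad; initial bearing θ = 3.7507 rad.
sin φ₂ = sin φ₁ cos δ + cos φ₁ sin δ cos θ = (-0.8731)(0.9574) + (0.4876)(0.2889)(-0.8202) = -0.9514, so φ₂ = -72.06°.
Δλ = atan2(sin θ sin δ cos φ₁, cos δ − sin φ₁ sin φ₂) = atan2(-0.0806, 0.1267) = -32.451°.
λ₂ = 54.690° − 32.451° = 22.24°.

-72.06°, 22.24°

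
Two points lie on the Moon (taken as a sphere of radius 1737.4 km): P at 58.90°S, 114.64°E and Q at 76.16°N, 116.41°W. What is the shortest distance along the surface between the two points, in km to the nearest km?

With latitudes φ₁ = -58.900°, φ₂ = 76.160° and longitude difference Δλ = 128.950°:
cos c = sin φ₁ sin φ₂ + cos φ₁ cos φ₂ cos Δλ = (-0.8563)(0.9710) + (0.5165)(0.2392)(-0.6286) = -0.90908,
so c = arccos(-0.90908) = 2.71187 rad.
Distance = R·c = 1737.4 × 2.7119 ≈ 4712 km.

4712 km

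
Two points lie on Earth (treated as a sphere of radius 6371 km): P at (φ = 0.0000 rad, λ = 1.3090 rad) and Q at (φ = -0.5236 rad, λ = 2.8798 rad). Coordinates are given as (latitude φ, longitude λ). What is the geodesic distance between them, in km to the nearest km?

10008 km

Let φ₁ = 0.0000 rad, φ₂ = -0.5236 rad, and Δλ = 1.5708 rad.
Haversine: a = sin²(Δφ/2) + cos φ₁ cos φ₂ sin²(Δλ/2) = 0.0670 + (1.0000)(0.8660)(0.5000) = 0.50000.
Central angle c = 2·arcsin(√a) = 1.57080 rad.
Distance = R·c = 6371 × 1.5708 ≈ 10008 km.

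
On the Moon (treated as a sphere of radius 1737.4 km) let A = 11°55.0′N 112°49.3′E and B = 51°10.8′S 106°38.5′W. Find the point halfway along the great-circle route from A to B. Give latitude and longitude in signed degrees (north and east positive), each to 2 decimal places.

The central angle between A and B is δ = 2.2581 rad.
With f = 0.5, the slerp weights are sin((1−f)δ)/sin δ = 1.1695 and sin(fδ)/sin δ = 1.1695.
Weighted sum of the unit vectors: (1.1695)·(-0.3795,0.9019,0.2065) + (1.1695)·(-0.1795,-0.6006,-0.7791) = (-0.6538, 0.3523, -0.6697).
Converting back: φ = atan2(z, √(x²+y²)) = -42.04°, λ = atan2(y, x) = 151.68°.

-42.04°, 151.68°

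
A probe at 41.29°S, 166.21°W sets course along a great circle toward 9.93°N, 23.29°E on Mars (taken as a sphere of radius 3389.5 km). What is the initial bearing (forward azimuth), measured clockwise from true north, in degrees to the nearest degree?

Δλ = -170.500° = -2.9758 rad.
y = sin Δλ · cos φ₂ = (-0.1650)(0.9850) = -0.1626
x = cos φ₁ sin φ₂ − sin φ₁ cos φ₂ cos Δλ = (0.7514)(0.1724) − (-0.6599)(0.9850)(-0.9863) = -0.5115
θ = atan2(y, x) = -162.37°; adding 360° gives 198°.

198°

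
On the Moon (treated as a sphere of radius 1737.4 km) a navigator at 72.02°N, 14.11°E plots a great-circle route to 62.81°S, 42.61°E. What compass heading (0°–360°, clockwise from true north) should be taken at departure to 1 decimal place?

Δλ = 28.500° = 0.4974 rad.
y = sin Δλ · cos φ₂ = (0.4772)(0.4569) = 0.2180
x = cos φ₁ sin φ₂ − sin φ₁ cos φ₂ cos Δλ = (0.3087)(-0.8895) − (0.9512)(0.4569)(0.8788) = -0.6565
θ = atan2(y, x) = 161.63°, so the bearing is 161.6°.

161.6°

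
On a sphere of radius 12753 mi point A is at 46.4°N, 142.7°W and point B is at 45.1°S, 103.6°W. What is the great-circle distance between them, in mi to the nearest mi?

21762 mi

With latitudes φ₁ = 46.400°, φ₂ = -45.100° and longitude difference Δλ = 39.100°:
cos c = sin φ₁ sin φ₂ + cos φ₁ cos φ₂ cos Δλ = (0.7242)(-0.7083) + (0.6896)(0.7059)(0.7760) = -0.13519,
so c = arccos(-0.13519) = 1.70641 rad.
Distance = R·c = 12753 × 1.7064 ≈ 21762 mi.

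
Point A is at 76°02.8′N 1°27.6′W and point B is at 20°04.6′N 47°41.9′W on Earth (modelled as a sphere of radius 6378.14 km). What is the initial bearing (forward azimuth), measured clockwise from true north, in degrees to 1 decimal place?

231.1°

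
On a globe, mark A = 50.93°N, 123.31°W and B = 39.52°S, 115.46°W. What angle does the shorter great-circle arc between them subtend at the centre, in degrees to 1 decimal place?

90.7°

Let φ₁ = 0.8889 rad, φ₂ = -0.6898 rad, and Δλ = 0.1370 rad.
Haversine: a = sin²(Δφ/2) + cos φ₁ cos φ₂ sin²(Δλ/2) = 0.5039 + (0.6303)(0.7714)(0.0047) = 0.50620.
Central angle c = 2·arcsin(√a) = 1.58321 rad.
So the angular separation is 90.7°.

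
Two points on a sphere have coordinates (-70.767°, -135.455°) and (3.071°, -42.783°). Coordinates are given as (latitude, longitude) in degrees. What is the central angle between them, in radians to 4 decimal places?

1.6368 rad

With latitudes φ₁ = -70.767°, φ₂ = 3.071° and longitude difference Δλ = 92.672°:
cos c = sin φ₁ sin φ₂ + cos φ₁ cos φ₂ cos Δλ = (-0.9442)(0.0536) + (0.3294)(0.9986)(-0.0466) = -0.06592,
so c = arccos(-0.06592) = 1.63676 rad.
So the angular separation is 1.6368 rad.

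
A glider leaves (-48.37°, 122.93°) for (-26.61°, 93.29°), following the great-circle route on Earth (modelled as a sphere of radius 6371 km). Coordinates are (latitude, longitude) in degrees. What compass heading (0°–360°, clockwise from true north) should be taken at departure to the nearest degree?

303°

With φ₁ = -0.8442, φ₂ = -0.4644, Δλ = -0.5173 rad, the forward-azimuth formula gives
θ = atan2( sin Δλ cos φ₂ , cos φ₁ sin φ₂ − sin φ₁ cos φ₂ cos Δλ ) = atan2(-0.4422, 0.2833) = -57.35°.
Adding 360° brings this into [0°, 360°): 303°.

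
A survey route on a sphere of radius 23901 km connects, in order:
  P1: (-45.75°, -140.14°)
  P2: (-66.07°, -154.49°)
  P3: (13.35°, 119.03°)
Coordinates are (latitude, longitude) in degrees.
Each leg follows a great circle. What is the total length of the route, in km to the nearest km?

51100 km

Leg P1→P2: central angle 0.3793 rad, distance 9064.8 km.
Leg P2→P3: central angle 1.7587 rad, distance 42035.2 km.
Total: 9064.8 + 42035.2 ≈ 51100 km.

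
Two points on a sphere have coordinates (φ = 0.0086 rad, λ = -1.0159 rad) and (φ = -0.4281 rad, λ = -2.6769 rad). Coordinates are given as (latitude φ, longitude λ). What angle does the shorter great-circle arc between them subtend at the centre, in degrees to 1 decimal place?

With latitudes φ₁ = 0.493°, φ₂ = -24.528° and longitude difference Δλ = -95.168°:
cos c = sin φ₁ sin φ₂ + cos φ₁ cos φ₂ cos Δλ = (0.0086)(-0.4151) + (1.0000)(0.9098)(-0.0901) = -0.08552,
so c = arccos(-0.08552) = 1.65642 rad.
So the angular separation is 94.9°.

94.9°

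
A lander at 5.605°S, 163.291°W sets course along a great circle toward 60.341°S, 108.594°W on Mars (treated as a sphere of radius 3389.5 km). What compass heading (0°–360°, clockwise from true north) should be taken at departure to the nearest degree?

With φ₁ = -0.0978, φ₂ = -1.0531, Δλ = 0.9546 rad, the forward-azimuth formula gives
θ = atan2( sin Δλ cos φ₂ , cos φ₁ sin φ₂ − sin φ₁ cos φ₂ cos Δλ ) = atan2(0.4038, -0.8369) = 154.24°.
So the initial bearing is 154°.

154°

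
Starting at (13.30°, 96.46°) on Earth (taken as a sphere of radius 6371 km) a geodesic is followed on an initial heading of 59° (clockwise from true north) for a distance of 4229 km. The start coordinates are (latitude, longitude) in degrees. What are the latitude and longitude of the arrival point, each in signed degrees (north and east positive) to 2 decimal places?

Angular distance δ = d/R = 4229/6371 = 0.66379 rad; initial bearing θ = 1.0297 rad.
sin φ₂ = sin φ₁ cos δ + cos φ₁ sin δ cos θ = (0.2300)(0.7877) + (0.9732)(0.6161)(0.5150) = 0.4900, so φ₂ = 29.34°.
Δλ = atan2(sin θ sin δ cos φ₁, cos δ − sin φ₁ sin φ₂) = atan2(0.5139, 0.6749) = 37.288°.
λ₂ = 96.460° + 37.288° = 133.75°.

29.34°, 133.75°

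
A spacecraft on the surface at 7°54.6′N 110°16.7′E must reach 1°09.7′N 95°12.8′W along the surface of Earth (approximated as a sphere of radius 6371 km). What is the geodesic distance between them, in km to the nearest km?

Let φ₁ = 0.1381 rad, φ₂ = 0.0203 rad, and Δλ = 2.6967 rad.
cos c = sin φ₁ sin φ₂ + cos φ₁ cos φ₂ cos Δλ = (0.1376)(0.0203) + (0.9905)(0.9998)(-0.9026) = -0.89109,
so c = arccos(-0.89109) = 2.67053 rad.
Distance = R·c = 6371 × 2.6705 ≈ 17014 km.

17014 km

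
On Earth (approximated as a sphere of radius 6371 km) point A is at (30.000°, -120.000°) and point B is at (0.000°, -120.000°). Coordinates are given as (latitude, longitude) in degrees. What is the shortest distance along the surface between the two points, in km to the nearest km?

Let φ₁ = 0.5236 rad, φ₂ = 0.0000 rad, and Δλ = 0.0000 rad.
cos c = sin φ₁ sin φ₂ + cos φ₁ cos φ₂ cos Δλ = (0.5000)(0.0000) + (0.8660)(1.0000)(1.0000) = 0.86603,
so c = arccos(0.86603) = 0.52360 rad.
Distance = R·c = 6371 × 0.5236 ≈ 3336 km.

3336 km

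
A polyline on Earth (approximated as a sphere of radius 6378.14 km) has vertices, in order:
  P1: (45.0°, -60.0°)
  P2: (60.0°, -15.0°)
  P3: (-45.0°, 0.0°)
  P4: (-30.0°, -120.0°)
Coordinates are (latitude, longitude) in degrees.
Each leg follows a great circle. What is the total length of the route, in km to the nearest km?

24871 km

Leg P1→P2: central angle 0.5309 rad, distance 3385.9 km.
Leg P2→P3: central angle 1.8451 rad, distance 11768.2 km.
Leg P3→P4: central angle 1.5234 rad, distance 9716.5 km.
Total: 3385.9 + 11768.2 + 9716.5 ≈ 24871 km.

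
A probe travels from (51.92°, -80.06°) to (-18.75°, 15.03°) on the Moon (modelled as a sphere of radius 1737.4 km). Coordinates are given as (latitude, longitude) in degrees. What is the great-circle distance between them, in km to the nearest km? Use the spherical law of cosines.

In radians: φ₁ = 0.9062, φ₂ = -0.3272, Δλ = 95.090° = 1.6596 rad.
cos c = sin φ₁ sin φ₂ + cos φ₁ cos φ₂ cos Δλ = (0.7872)(-0.3214) + (0.6168)(0.9469)(-0.0887) = -0.30484,
so c = arccos(-0.30484) = 1.88056 rad.
Distance = R·c = 1737.4 × 1.8806 ≈ 3267 km.

3267 km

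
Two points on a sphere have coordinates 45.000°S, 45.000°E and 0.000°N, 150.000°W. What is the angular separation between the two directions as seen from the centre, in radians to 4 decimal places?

Let φ₁ = -0.7854 rad, φ₂ = 0.0000 rad, and Δλ = 2.8798 rad.
Haversine: a = sin²(Δφ/2) + cos φ₁ cos φ₂ sin²(Δλ/2) = 0.1464 + (0.7071)(1.0000)(0.9830) = 0.84151.
Central angle c = 2·arcsin(√a) = 2.32268 rad.
So the angular separation is 2.3227 rad.

2.3227 rad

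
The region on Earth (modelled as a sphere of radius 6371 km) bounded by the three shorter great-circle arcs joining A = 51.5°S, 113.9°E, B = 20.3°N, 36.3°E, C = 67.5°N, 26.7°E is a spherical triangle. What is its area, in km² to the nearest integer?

36758707 km²

Side lengths (central angles): a = 0.8306, b = 2.3623, c = 1.7175 rad; semiperimeter s = 2.4552.
By l'Huilier's theorem, tan(E/4) = √[tan(s/2) tan((s−a)/2) tan((s−b)/2) tan((s−c)/2)], giving spherical excess E = 0.9056 rad.
Area = E·R² = 0.9056 × (6371)² ≈ 36758707 km².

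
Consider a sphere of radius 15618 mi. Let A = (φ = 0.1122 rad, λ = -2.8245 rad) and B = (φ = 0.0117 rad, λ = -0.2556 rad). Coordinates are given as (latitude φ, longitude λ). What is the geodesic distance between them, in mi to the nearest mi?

39931 mi

With latitudes φ₁ = 6.429°, φ₂ = 0.670° and longitude difference Δλ = 147.187°:
cos c = sin φ₁ sin φ₂ + cos φ₁ cos φ₂ cos Δλ = (0.1120)(0.0117) + (0.9937)(0.9999)(-0.8404) = -0.83379,
so c = arccos(-0.83379) = 2.55674 rad.
Distance = R·c = 15618 × 2.5567 ≈ 39931 mi.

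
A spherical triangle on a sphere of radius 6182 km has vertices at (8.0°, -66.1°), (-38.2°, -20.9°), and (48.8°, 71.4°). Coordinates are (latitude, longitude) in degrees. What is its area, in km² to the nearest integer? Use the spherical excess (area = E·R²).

68980210 km²

Side lengths (central angles): a = 2.0784, b = 1.9565, c = 1.0902 rad; semiperimeter s = 2.5625.
By l'Huilier's theorem, tan(E/4) = √[tan(s/2) tan((s−a)/2) tan((s−b)/2) tan((s−c)/2)], giving spherical excess E = 1.8050 rad.
Area = E·R² = 1.8050 × (6182)² ≈ 68980210 km².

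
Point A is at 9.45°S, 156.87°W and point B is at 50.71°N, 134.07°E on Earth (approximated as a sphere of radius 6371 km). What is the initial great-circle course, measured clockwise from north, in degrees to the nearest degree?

324°

Δλ = -69.060° = -1.2053 rad.
y = sin Δλ · cos φ₂ = (-0.9340)(0.6332) = -0.5914
x = cos φ₁ sin φ₂ − sin φ₁ cos φ₂ cos Δλ = (0.9864)(0.7740) − (-0.1642)(0.6332)(0.3574) = 0.8006
θ = atan2(y, x) = -36.45°; adding 360° gives 324°.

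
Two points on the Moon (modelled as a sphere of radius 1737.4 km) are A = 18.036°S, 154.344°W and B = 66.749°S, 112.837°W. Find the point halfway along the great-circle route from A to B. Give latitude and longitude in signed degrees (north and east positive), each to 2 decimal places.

Central angle δ = 0.9697 rad. Interpolating on the sphere with fraction f = 0.5:
P = [sin((1−f)δ)·A + sin(fδ)·B] / sin δ = 0.5651·A + 0.5651·B in Cartesian coordinates,
giving P = (-0.5710, -0.4383, -0.6942), i.e. latitude -43.96°, longitude -142.49°.

-43.96°, -142.49°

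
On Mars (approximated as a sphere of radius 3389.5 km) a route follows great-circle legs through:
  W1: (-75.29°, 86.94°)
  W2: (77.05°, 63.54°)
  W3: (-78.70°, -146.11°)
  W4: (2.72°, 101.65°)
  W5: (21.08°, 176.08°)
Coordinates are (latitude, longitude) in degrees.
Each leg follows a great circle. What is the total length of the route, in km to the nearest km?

Leg W1→W2: central angle 2.6690 rad, distance 9046.6 km.
Leg W2→W3: central angle 3.0305 rad, distance 10271.9 km.
Leg W3→W4: central angle 1.6917 rad, distance 5734.0 km.
Leg W4→W5: central angle 1.3003 rad, distance 4407.3 km.
Total: 9046.6 + 10271.9 + 5734.0 + 4407.3 ≈ 29460 km.

29460 km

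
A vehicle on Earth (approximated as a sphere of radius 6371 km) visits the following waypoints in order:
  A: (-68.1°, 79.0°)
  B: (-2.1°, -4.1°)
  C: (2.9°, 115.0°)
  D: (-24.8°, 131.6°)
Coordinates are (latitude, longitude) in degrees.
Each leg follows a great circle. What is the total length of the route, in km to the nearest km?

Leg A→B: central angle 1.4919 rad, distance 9505.1 km.
Leg B→C: central angle 2.0797 rad, distance 13249.9 km.
Leg C→D: central angle 0.5593 rad, distance 3563.5 km.
Total: 9505.1 + 13249.9 + 3563.5 ≈ 26319 km.

26319 km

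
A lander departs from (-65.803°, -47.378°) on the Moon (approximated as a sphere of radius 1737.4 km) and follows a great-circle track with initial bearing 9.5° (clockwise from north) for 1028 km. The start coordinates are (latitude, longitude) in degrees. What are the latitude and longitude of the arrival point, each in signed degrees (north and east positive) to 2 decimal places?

-32.11°, -41.14°

Angular distance δ = d/R = 1028/1737.4 = 0.59169 rad; initial bearing θ = 0.1658 rad.
sin φ₂ = sin φ₁ cos δ + cos φ₁ sin δ cos θ = (-0.9121)(0.8300) + (0.4099)(0.5578)(0.9863) = -0.5316, so φ₂ = -32.11°.
Δλ = atan2(sin θ sin δ cos φ₁, cos δ − sin φ₁ sin φ₂) = atan2(0.0377, 0.3451) = 6.240°.
λ₂ = -47.378° + 6.240° = -41.14°.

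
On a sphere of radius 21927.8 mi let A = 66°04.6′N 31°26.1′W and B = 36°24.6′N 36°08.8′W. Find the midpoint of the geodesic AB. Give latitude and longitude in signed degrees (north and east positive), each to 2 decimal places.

Central angle δ = 0.5200 rad. Interpolating on the sphere with fraction f = 0.5:
P = [sin((1−f)δ)·A + sin(fδ)·B] / sin δ = 0.5174·A + 0.5174·B in Cartesian coordinates,
giving P = (0.5153, -0.3550, 0.7800), i.e. latitude 51.26°, longitude -34.57°.

51.26°, -34.57°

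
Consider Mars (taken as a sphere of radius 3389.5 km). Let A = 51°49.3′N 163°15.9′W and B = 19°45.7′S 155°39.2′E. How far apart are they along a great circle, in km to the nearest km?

4736 km

Let φ₁ = 0.9045 rad, φ₂ = -0.3449 rad, and Δλ = -0.7170 rad.
cos c = sin φ₁ sin φ₂ + cos φ₁ cos φ₂ cos Δλ = (0.7861)(-0.3381) + (0.6181)(0.9411)(0.7538) = 0.17269,
so c = arccos(0.17269) = 1.39723 rad.
Distance = R·c = 3389.5 × 1.3972 ≈ 4736 km.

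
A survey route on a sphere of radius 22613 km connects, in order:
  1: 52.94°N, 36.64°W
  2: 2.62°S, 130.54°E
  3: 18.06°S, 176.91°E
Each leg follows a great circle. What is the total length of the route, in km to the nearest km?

Leg 1→2: central angle 2.2440 rad, distance 50743.5 km.
Leg 2→3: central angle 0.8373 rad, distance 18933.3 km.
Total: 50743.5 + 18933.3 ≈ 69677 km.

69677 km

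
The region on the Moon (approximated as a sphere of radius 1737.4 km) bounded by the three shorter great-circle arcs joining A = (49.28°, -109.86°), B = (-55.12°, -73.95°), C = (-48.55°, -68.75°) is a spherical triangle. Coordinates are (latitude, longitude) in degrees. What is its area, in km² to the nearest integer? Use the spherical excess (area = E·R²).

Side lengths (central angles): a = 0.1276, b = 1.8160, c = 1.8961 rad; semiperimeter s = 1.9198.
By l'Huilier's theorem, tan(E/4) = √[tan(s/2) tan((s−a)/2) tan((s−b)/2) tan((s−c)/2)], giving spherical excess E = 0.1326 rad.
Area = E·R² = 0.1326 × (1737.4)² ≈ 400309 km².

400309 km²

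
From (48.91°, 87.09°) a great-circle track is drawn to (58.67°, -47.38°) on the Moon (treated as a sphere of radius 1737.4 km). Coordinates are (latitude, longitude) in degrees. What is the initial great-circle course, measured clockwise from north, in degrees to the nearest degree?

336°

Δλ = -134.470° = -2.3469 rad.
y = sin Δλ · cos φ₂ = (-0.7136)(0.5200) = -0.3711
x = cos φ₁ sin φ₂ − sin φ₁ cos φ₂ cos Δλ = (0.6572)(0.8542) − (0.7537)(0.5200)(-0.7005) = 0.8359
θ = atan2(y, x) = -23.94°; adding 360° gives 336°.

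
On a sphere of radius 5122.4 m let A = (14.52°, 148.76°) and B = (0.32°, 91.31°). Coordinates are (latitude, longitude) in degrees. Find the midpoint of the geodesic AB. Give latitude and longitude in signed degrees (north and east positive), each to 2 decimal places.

The central angle between A and B is δ = 1.0213 rad.
With f = 0.5, the slerp weights are sin((1−f)δ)/sin δ = 0.5731 and sin(fδ)/sin δ = 0.5731.
Weighted sum of the unit vectors: (0.5731)·(-0.8277,0.5021,0.2507) + (0.5731)·(-0.0229,0.9997,0.0056) = (-0.4875, 0.8607, 0.1469).
Converting back: φ = atan2(z, √(x²+y²)) = 8.45°, λ = atan2(y, x) = 119.53°.

8.45°, 119.53°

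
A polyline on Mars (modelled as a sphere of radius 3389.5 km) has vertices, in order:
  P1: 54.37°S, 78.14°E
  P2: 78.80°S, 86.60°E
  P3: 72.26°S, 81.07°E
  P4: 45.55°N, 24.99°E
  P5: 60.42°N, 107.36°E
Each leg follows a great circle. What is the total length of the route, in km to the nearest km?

Leg P1→P2: central angle 0.4294 rad, distance 1455.3 km.
Leg P2→P3: central angle 0.1165 rad, distance 395.0 km.
Leg P3→P4: central angle 2.1662 rad, distance 7342.3 km.
Leg P4→P5: central angle 0.8410 rad, distance 2850.6 km.
Total: 1455.3 + 395.0 + 7342.3 + 2850.6 ≈ 12043 km.

12043 km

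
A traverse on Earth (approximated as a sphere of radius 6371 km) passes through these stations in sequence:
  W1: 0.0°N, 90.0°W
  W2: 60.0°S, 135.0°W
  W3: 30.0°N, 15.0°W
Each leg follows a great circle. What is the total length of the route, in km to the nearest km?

22217 km

Leg W1→W2: central angle 1.2094 rad, distance 7705.3 km.
Leg W2→W3: central angle 2.2777 rad, distance 14511.5 km.
Total: 7705.3 + 14511.5 ≈ 22217 km.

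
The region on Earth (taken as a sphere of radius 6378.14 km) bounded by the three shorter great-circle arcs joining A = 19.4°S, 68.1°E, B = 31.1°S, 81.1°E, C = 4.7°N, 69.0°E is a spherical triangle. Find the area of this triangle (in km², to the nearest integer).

Side lengths (central angles): a = 0.6565, b = 0.4209, c = 0.2890 rad; semiperimeter s = 0.6832.
By l'Huilier's theorem, tan(E/4) = √[tan(s/2) tan((s−a)/2) tan((s−b)/2) tan((s−c)/2)], giving spherical excess E = 0.0447 rad.
Area = E·R² = 0.0447 × (6378.14)² ≈ 1819386 km².

1819386 km²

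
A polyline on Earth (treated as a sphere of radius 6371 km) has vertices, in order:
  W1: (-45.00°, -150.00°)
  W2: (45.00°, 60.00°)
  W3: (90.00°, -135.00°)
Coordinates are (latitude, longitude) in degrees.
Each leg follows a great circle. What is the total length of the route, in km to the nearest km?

Leg W1→W2: central angle 2.7735 rad, distance 17669.9 km.
Leg W2→W3: central angle 0.7854 rad, distance 5003.8 km.
Total: 17669.9 + 5003.8 ≈ 22674 km.

22674 km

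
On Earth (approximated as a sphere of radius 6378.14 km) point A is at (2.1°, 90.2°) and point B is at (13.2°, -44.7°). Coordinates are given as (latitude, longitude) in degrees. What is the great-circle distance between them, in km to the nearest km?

14774 km

Let φ₁ = 0.0367 rad, φ₂ = 0.2304 rad, and Δλ = -2.3544 rad.
cos c = sin φ₁ sin φ₂ + cos φ₁ cos φ₂ cos Δλ = (0.0366)(0.2284) + (0.9993)(0.9736)(-0.7059) = -0.67839,
so c = arccos(-0.67839) = 2.31637 rad.
Distance = R·c = 6378.14 × 2.3164 ≈ 14774 km.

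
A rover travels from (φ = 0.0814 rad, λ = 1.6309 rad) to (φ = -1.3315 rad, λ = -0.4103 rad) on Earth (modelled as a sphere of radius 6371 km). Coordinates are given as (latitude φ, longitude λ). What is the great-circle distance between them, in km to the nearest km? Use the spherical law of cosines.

11200 km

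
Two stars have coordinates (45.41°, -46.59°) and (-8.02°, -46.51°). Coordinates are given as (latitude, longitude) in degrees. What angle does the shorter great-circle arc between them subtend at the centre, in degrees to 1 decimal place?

53.4°

With latitudes φ₁ = 45.410°, φ₂ = -8.020° and longitude difference Δλ = 0.080°:
Haversine: a = sin²(Δφ/2) + cos φ₁ cos φ₂ sin²(Δλ/2) = 0.2021 + (0.7020)(0.9902)(0.0000) = 0.20210.
Central angle c = 2·arcsin(√a) = 0.93253 rad.
So the angular separation is 53.4°.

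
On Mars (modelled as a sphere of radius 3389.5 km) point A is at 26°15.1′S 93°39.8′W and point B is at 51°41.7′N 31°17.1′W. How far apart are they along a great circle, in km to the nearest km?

5627 km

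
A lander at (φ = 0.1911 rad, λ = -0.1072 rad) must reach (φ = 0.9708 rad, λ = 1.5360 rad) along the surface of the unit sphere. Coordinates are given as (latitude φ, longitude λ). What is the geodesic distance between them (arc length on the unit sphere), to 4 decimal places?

1.4539

Let φ₁ = 0.1911 rad, φ₂ = 0.9708 rad, and Δλ = 1.6432 rad.
cos c = sin φ₁ sin φ₂ + cos φ₁ cos φ₂ cos Δλ = (0.1899)(0.8253) + (0.9818)(0.5646)(-0.0723) = 0.11666,
so c = arccos(0.11666) = 1.45387 rad.
On the unit sphere the arc length equals the central angle: 1.4539.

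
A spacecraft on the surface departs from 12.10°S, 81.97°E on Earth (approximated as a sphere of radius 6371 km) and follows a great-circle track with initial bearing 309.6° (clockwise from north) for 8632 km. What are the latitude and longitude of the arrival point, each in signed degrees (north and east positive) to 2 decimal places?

34.32°, 16.28°

Angular distance δ = d/R = 8632/6371 = 1.35489 rad; initial bearing θ = 5.4035 rad.
sin φ₂ = sin φ₁ cos δ + cos φ₁ sin δ cos θ = (-0.2096)(0.2142) + (0.9778)(0.9768)(0.6374) = 0.5639, so φ₂ = 34.32°.
Δλ = atan2(sin θ sin δ cos φ₁, cos δ − sin φ₁ sin φ₂) = atan2(-0.7359, 0.3324) = -65.690°.
λ₂ = 81.970° − 65.690° = 16.28°.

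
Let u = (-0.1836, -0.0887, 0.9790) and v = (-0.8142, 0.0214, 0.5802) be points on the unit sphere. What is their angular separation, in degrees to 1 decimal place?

u·v = 0.7156; |u| = 1.0000, |v| = 1.0000.
cos θ = (u·v)/(|u||v|) = 0.7156, so θ = 44.3°.

44.3°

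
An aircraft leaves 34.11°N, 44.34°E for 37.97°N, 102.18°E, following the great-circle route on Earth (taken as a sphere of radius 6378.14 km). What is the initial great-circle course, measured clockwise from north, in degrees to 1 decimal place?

67.7°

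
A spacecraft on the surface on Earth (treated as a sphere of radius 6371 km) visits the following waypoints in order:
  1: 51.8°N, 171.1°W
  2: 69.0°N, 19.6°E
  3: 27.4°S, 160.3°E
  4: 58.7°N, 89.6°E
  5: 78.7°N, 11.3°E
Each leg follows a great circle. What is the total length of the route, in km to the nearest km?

36276 km

Leg 1→2: central angle 1.0287 rad, distance 6554.1 km.
Leg 2→3: central angle 2.3129 rad, distance 14735.5 km.
Leg 3→4: central angle 1.8140 rad, distance 11556.8 km.
Leg 4→5: central angle 0.5384 rad, distance 3430.0 km.
Total: 6554.1 + 14735.5 + 11556.8 + 3430.0 ≈ 36276 km.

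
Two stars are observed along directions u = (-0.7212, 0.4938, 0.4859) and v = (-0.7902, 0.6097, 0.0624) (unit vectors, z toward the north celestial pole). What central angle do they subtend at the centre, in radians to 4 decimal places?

0.4482 rad

u·v = 0.9013; |u| = 1.0000, |v| = 1.0000.
cos θ = (u·v)/(|u||v|) = 0.9012, so θ = 0.4482 rad.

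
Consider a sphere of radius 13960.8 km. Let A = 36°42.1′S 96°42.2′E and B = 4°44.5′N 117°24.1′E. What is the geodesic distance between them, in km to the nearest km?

Let φ₁ = -0.6406 rad, φ₂ = 0.0828 rad, and Δλ = 0.3613 rad.
Haversine: a = sin²(Δφ/2) + cos φ₁ cos φ₂ sin²(Δλ/2) = 0.1252 + (0.8018)(0.9966)(0.0323) = 0.15098.
Central angle c = 2·arcsin(√a) = 0.79814 rad.
Distance = R·c = 13960.8 × 0.7981 ≈ 11143 km.

11143 km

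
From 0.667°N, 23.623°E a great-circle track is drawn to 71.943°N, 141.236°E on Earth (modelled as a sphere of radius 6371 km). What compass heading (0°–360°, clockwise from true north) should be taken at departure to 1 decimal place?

16.1°

With φ₁ = 0.0116, φ₂ = 1.2556, Δλ = 2.0527 rad, the forward-azimuth formula gives
θ = atan2( sin Δλ cos φ₂ , cos φ₁ sin φ₂ − sin φ₁ cos φ₂ cos Δλ ) = atan2(0.2747, 0.9524) = 16.09°.
So the initial bearing is 16.1°.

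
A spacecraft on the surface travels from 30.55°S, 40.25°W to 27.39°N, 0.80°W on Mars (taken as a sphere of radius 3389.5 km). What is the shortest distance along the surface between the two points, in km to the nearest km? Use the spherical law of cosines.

4088 km

With latitudes φ₁ = -30.550°, φ₂ = 27.390° and longitude difference Δλ = 39.450°:
cos c = sin φ₁ sin φ₂ + cos φ₁ cos φ₂ cos Δλ = (-0.5083)(0.4600) + (0.8612)(0.8879)(0.7722) = 0.35661,
so c = arccos(0.35661) = 1.20616 rad.
Distance = R·c = 3389.5 × 1.2062 ≈ 4088 km.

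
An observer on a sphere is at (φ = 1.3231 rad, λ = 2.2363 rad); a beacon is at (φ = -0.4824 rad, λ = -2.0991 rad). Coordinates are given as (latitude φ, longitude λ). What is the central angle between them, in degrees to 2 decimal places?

121.99°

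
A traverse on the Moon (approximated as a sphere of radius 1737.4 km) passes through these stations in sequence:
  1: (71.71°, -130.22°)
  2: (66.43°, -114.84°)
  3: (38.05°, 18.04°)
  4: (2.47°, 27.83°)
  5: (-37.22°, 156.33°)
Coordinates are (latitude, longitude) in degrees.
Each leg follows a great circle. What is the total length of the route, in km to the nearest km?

Leg 1→2: central angle 0.1323 rad, distance 229.8 km.
Leg 2→3: central angle 1.2125 rad, distance 2106.6 km.
Leg 3→4: central angle 0.6404 rad, distance 1112.7 km.
Leg 4→5: central angle 2.1192 rad, distance 3681.9 km.
Total: 229.8 + 2106.6 + 1112.7 + 3681.9 ≈ 7131 km.

7131 km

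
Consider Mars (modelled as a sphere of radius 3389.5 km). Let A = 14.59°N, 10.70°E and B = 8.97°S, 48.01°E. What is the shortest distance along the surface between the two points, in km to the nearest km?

2595 km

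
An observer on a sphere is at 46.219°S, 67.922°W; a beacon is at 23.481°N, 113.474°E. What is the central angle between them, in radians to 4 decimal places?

2.7443 rad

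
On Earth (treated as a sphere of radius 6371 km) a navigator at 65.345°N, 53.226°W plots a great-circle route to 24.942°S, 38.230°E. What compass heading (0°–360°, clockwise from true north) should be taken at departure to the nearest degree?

100°

With φ₁ = 1.1405, φ₂ = -0.4353, Δλ = 1.5962 rad, the forward-azimuth formula gives
θ = atan2( sin Δλ cos φ₂ , cos φ₁ sin φ₂ − sin φ₁ cos φ₂ cos Δλ ) = atan2(0.9064, -0.1550) = 99.70°.
So the initial bearing is 100°.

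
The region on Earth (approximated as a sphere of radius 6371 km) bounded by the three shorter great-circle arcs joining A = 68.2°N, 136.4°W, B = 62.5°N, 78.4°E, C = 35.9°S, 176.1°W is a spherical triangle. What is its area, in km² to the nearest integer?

52253223 km²

Side lengths (central angles): a = 2.2396, b = 1.8891, c = 0.8193 rad; semiperimeter s = 2.4740.
By l'Huilier's theorem, tan(E/4) = √[tan(s/2) tan((s−a)/2) tan((s−b)/2) tan((s−c)/2)], giving spherical excess E = 1.2874 rad.
Area = E·R² = 1.2874 × (6371)² ≈ 52253223 km².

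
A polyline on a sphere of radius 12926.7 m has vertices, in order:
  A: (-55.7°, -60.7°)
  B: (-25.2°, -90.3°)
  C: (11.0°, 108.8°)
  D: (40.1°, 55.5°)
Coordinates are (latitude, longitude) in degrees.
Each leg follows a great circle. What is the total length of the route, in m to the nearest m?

56286 m

Leg A→B: central angle 0.6516 rad, distance 8423.7 m.
Leg B→C: central angle 2.7403 rad, distance 35422.8 m.
Leg C→D: central angle 0.9623 rad, distance 12439.2 m.
Total: 8423.7 + 35422.8 + 12439.2 ≈ 56286 m.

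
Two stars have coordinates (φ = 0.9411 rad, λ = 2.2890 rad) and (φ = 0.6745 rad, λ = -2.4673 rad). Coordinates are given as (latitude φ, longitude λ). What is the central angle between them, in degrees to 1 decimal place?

Let φ₁ = 0.9411 rad, φ₂ = 0.6745 rad, and Δλ = 1.5269 rad.
Haversine: a = sin²(Δφ/2) + cos φ₁ cos φ₂ sin²(Δλ/2) = 0.0177 + (0.5889)(0.7810)(0.4781) = 0.23754.
Central angle c = 2·arcsin(√a) = 1.01817 rad.
So the angular separation is 58.3°.

58.3°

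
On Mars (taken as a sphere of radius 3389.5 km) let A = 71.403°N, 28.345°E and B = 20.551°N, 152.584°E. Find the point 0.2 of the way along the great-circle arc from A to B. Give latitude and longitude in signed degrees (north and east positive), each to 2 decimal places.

The central angle between A and B is δ = 1.4053 rad.
With f = 0.2, the slerp weights are sin((1−f)δ)/sin δ = 0.9144 and sin(fδ)/sin δ = 0.2812.
Weighted sum of the unit vectors: (0.9144)·(0.2807,0.1514,0.9478) + (0.2812)·(-0.8312,0.4311,0.3510) = (0.0229, 0.2597, 0.9654).
Converting back: φ = atan2(z, √(x²+y²)) = 74.89°, λ = atan2(y, x) = 84.96°.

74.89°, 84.96°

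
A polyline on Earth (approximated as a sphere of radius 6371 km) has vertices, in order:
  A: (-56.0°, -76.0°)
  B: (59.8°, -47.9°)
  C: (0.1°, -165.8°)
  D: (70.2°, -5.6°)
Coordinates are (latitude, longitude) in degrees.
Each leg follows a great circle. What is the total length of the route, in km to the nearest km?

36688 km

Leg A→B: central angle 2.0583 rad, distance 13113.2 km.
Leg B→C: central angle 1.8069 rad, distance 11511.5 km.
Leg C→D: central angle 1.8934 rad, distance 12063.1 km.
Total: 13113.2 + 11511.5 + 12063.1 ≈ 36688 km.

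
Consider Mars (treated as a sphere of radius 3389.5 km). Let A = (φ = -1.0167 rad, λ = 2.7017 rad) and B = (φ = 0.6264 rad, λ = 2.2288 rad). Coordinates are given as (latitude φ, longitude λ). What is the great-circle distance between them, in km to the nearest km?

5729 km

With latitudes φ₁ = -58.253°, φ₂ = 35.890° and longitude difference Δλ = -27.095°:
cos c = sin φ₁ sin φ₂ + cos φ₁ cos φ₂ cos Δλ = (-0.8504)(0.5862) + (0.5262)(0.8101)(0.8903) = -0.11902,
so c = arccos(-0.11902) = 1.69010 rad.
Distance = R·c = 3389.5 × 1.6901 ≈ 5729 km.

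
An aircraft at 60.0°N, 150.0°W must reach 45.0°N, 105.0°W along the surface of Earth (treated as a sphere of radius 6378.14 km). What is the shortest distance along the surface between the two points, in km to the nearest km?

With latitudes φ₁ = 60.000°, φ₂ = 45.000° and longitude difference Δλ = 45.000°:
cos c = sin φ₁ sin φ₂ + cos φ₁ cos φ₂ cos Δλ = (0.8660)(0.7071) + (0.5000)(0.7071)(0.7071) = 0.86237,
so c = arccos(0.86237) = 0.53086 rad.
Distance = R·c = 6378.14 × 0.5309 ≈ 3386 km.

3386 km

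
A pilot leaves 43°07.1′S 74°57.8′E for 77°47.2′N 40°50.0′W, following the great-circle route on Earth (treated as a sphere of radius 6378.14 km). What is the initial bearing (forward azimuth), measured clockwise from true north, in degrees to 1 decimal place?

With φ₁ = -0.7526, φ₂ = 1.3576, Δλ = -2.0210 rad, the forward-azimuth formula gives
θ = atan2( sin Δλ cos φ₂ , cos φ₁ sin φ₂ − sin φ₁ cos φ₂ cos Δλ ) = atan2(-0.1905, 0.6505) = -16.32°.
Adding 360° brings this into [0°, 360°): 343.7°.

343.7°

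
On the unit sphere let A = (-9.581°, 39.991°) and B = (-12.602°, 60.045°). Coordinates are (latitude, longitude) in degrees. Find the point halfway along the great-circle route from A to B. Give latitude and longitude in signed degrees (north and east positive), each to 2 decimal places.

Central angle δ = 0.3474 rad. Interpolating on the sphere with fraction f = 0.5:
P = [sin((1−f)δ)·A + sin(fδ)·B] / sin δ = 0.5076·A + 0.5076·B in Cartesian coordinates,
giving P = (0.6309, 0.7509, -0.1952), i.e. latitude -11.26°, longitude 49.97°.

-11.26°, 49.97°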